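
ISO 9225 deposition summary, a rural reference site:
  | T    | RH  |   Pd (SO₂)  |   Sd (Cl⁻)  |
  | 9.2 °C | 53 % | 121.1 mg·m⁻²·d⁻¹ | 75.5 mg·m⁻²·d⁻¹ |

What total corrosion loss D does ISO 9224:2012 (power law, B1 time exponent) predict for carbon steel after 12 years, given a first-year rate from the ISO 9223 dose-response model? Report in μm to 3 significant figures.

carbon steel: f(T) = +0.150·(T−10) [T≤10 °C] = -0.1200
  Pd branch = 1.77·Pd^0.52·e^(0.02·RH+f) = 54.88 μm/a
  Sd branch = 0.102·Sd^0.62·e^(0.033·RH+0.04·T) = 12.37 μm/a
  r_corr = 54.88 + 12.37 = 67.25 μm/a
Power-law: D(12) = r_corr · 12^0.523
  D(12) = 67.25 × 12^0.523 = 67.25 × 3.668 = 246.7 μm

D(12) = 247 μm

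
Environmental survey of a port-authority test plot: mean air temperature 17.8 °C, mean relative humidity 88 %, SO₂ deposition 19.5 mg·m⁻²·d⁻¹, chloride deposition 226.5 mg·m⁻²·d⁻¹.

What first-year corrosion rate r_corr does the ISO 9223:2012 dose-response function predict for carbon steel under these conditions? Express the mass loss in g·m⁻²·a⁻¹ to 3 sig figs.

carbon steel: temperature factor f = -0.054·(7.8) = -0.4212
  SO₂ term: 1.77·19.5^0.52·exp(0.02·88-0.4212) = 31.64
  Cl⁻ term: 0.102·226.5^0.62·exp(0.033·88+0.04·17.8) = 109.4
  r_corr = 31.64 + 109.4 = 141.1 μm/a
Convert to mass loss: 141.1 μm/a × 7.85 g/cm³ = 1107 g·m⁻²·a⁻¹

r_corr = 1.11e+03 g·m⁻²·a⁻¹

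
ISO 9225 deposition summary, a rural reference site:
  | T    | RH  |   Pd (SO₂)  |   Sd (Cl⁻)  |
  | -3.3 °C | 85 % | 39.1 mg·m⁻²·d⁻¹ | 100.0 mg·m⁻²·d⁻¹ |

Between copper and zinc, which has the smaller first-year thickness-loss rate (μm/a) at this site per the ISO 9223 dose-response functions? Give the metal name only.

copper: temperature factor f = +0.126·(-13.3) = -1.6758
  Pd branch = 0.0053·Pd^0.26·e^(0.059·RH+f) = 0.3876 μm/a
  Sd branch = 0.01025·Sd^0.27·e^(0.036·RH+0.049·T) = 0.6448 μm/a
  r_corr = 0.3876 + 0.6448 = 1.032 μm/a
zinc: f(T) = +0.038·(T−10) [T≤10 °C] = -0.5054
  Pd branch = 0.0129·Pd^0.44·e^(0.046·RH+f) = 1.949 μm/a
  Sd branch = 0.0175·Sd^0.57·e^(0.008·RH+0.085·T) = 0.3602 μm/a
  sum: 1.949 + 0.3602 → r_corr = 2.309 μm/a
Ordering by μm/a: zinc (2.31) > copper (1.03)

copper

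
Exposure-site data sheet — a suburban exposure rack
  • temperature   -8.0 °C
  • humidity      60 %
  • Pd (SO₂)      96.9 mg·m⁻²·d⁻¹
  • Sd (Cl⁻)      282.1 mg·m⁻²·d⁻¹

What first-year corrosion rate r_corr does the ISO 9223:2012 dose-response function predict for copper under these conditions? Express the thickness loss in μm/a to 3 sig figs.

copper: T≤10 °C ⇒ hinge +0.126·(-8.0−10) = -2.2680
  Pd branch = 0.0053·Pd^0.26·e^(0.059·RH+f) = 0.06211 μm/a
  Sd branch = 0.01025·Sd^0.27·e^(0.036·RH+0.049·T) = 0.2755 μm/a
  sum: 0.06211 + 0.2755 → r_corr = 0.3376 μm/a

r_corr = 0.338 μm/a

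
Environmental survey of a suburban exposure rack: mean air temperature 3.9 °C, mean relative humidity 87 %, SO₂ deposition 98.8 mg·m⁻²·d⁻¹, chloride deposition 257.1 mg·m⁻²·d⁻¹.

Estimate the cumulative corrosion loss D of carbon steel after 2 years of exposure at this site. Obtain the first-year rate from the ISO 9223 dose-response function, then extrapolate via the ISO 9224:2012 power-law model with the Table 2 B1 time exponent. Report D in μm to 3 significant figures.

D(2) = 158 μm

carbon steel: temperature factor f = +0.150·(-6.1) = -0.9150
  SO₂ term: 1.77·98.8^0.52·exp(0.02·87-0.9150) = 44.01
  Cl⁻ term: 0.102·257.1^0.62·exp(0.033·87+0.04·3.9) = 65.69
  r_corr = 44.01 + 65.69 = 109.7 μm/a
ISO 9224: D(t) = r_corr · t^b with b = 0.523 (carbon steel, B1)
  D(2) = 109.7 × 2^0.523 = 109.7 × 1.437 = 157.6 μm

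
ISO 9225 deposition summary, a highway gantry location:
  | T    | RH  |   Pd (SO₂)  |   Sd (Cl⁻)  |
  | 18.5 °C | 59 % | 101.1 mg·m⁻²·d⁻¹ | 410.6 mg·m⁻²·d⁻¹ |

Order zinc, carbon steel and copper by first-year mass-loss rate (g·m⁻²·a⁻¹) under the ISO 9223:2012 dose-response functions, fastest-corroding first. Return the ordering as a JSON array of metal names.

zinc: T>10 °C ⇒ hinge -0.071·(18.5−10) = -0.6035
  SO₂ term: 0.0129·101.1^0.44·exp(0.046·59-0.6035) = 0.8114
  Cl⁻ term: 0.0175·410.6^0.57·exp(0.008·59+0.085·18.5) = 4.174
  sum: 0.8114 + 4.174 → r_corr = 4.986 μm/a
  mass loss = 4.986 μm/a × 7.14 g/cm³ = 35.6 g·m⁻²·a⁻¹
carbon steel: T>10 °C ⇒ hinge -0.054·(18.5−10) = -0.4590
  Pd branch = 1.77·Pd^0.52·e^(0.02·RH+f) = 40.14 μm/a
  Sd branch = 0.102·Sd^0.62·e^(0.033·RH+0.04·T) = 62.5 μm/a
  r_corr = 40.14 + 62.5 = 102.6 μm/a
  mass loss = 102.6 μm/a × 7.85 g/cm³ = 805.7 g·m⁻²·a⁻¹
copper: f(T) = -0.080·(T−10) [T>10 °C] = -0.6800
  SO₂ term: 0.0053·101.1^0.26·exp(0.059·59-0.6800) = 0.2897
  Cl⁻ term: 0.01025·410.6^0.27·exp(0.036·59+0.049·18.5) = 1.078
  sum: 0.2897 + 1.078 → r_corr = 1.367 μm/a
  mass loss = 1.367 μm/a × 8.96 g/cm³ = 12.25 g·m⁻²·a⁻¹
Ordering by g·m⁻²·a⁻¹: carbon steel (806) > zinc (35.6) > copper (12.3)

["carbon steel", "zinc", "copper"]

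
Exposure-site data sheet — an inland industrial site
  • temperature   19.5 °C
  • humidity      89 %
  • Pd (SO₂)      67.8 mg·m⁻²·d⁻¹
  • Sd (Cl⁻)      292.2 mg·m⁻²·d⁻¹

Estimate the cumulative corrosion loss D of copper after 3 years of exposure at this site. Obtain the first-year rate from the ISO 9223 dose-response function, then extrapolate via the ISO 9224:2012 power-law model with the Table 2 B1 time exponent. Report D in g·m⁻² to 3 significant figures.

D(3) = 83.1 g·m⁻²

copper: T>10 °C ⇒ hinge -0.080·(19.5−10) = -0.7600
  SO₂ term: 0.0053·67.8^0.26·exp(0.059·89-0.7600) = 1.415
  Sd branch = 0.01025·Sd^0.27·e^(0.036·RH+0.049·T) = 3.04 μm/a
  sum: 1.415 + 3.04 → r_corr = 4.455 μm/a
ISO 9224: D(t) = r_corr · t^b with b = 0.667 (copper, B1)
  D(3) = 4.455 × 3^0.667 = 4.455 × 2.081 = 9.271 μm
  Mass loss = 9.271 μm × 8.96 g/cm³ = 83.07 g·m⁻²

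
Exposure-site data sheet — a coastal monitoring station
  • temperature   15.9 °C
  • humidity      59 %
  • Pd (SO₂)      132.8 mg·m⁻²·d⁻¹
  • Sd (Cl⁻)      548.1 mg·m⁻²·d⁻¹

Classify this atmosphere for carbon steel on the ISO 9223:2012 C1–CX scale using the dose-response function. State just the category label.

C5

carbon steel: T>10 °C ⇒ hinge -0.054·(15.9−10) = -0.3186
  SO₂ term: 1.77·132.8^0.52·exp(0.02·59-0.3186) = 53.23
  Sd branch = 0.102·Sd^0.62·e^(0.033·RH+0.04·T) = 67.37 μm/a
  sum: 53.23 + 67.37 → r_corr = 120.6 μm/a
Category bounds: 80…200 μm/a bracket r_corr ⇒ C5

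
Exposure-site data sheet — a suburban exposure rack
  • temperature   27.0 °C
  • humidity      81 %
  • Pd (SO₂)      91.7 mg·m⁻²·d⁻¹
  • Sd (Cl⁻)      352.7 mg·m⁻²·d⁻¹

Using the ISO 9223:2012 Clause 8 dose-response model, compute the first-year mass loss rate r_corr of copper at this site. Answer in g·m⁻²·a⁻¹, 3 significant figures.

copper: f(T) = -0.080·(T−10) [T>10 °C] = -1.3600
  sulphur-dioxide contribution → 0.524 μm/a
  chloride contribution → 3.463 μm/a
  total first-year rate 3.987 μm/a
Convert to mass loss: 3.987 μm/a × 8.96 g/cm³ = 35.73 g·m⁻²·a⁻¹

r_corr = 35.7 g·m⁻²·a⁻¹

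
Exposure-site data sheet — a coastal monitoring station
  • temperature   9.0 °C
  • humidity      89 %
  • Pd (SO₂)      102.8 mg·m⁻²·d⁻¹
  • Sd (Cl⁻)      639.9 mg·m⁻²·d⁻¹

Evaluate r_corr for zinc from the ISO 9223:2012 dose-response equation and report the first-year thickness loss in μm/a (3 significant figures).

zinc: T≤10 °C ⇒ hinge +0.038·(9.0−10) = -0.0380
  Pd branch = 0.0129·Pd^0.44·e^(0.046·RH+f) = 5.72 μm/a
  Sd branch = 0.0175·Sd^0.57·e^(0.008·RH+0.085·T) = 3.048 μm/a
  sum: 5.72 + 3.048 → r_corr = 8.767 μm/a

r_corr = 8.77 μm/a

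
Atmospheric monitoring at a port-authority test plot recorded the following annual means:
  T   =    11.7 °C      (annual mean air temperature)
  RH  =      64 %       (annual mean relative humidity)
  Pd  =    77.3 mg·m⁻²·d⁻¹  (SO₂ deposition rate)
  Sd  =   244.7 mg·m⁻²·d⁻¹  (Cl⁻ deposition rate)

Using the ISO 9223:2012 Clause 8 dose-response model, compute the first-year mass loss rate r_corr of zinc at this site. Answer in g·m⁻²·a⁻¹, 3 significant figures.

r_corr = 23.5 g·m⁻²·a⁻¹

zinc: T>10 °C ⇒ hinge -0.071·(11.7−10) = -0.1207
  Pd branch = 0.0129·Pd^0.44·e^(0.046·RH+f) = 1.471 μm/a
  Cl⁻ term: 0.0175·244.7^0.57·exp(0.008·64+0.085·11.7) = 1.815
  r_corr = 1.471 + 1.815 = 3.286 μm/a
Convert to mass loss: 3.286 μm/a × 7.14 g/cm³ = 23.46 g·m⁻²·a⁻¹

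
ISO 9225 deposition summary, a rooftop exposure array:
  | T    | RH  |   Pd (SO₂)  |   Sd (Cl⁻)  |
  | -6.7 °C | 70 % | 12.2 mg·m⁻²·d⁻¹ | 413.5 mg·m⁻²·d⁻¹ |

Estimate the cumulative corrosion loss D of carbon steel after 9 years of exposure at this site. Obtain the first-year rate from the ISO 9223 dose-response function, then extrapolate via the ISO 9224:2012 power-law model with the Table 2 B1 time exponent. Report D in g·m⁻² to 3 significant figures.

D(9) = 869 g·m⁻²

carbon steel: temperature factor f = +0.150·(-16.7) = -2.5050
  sulphur-dioxide contribution → 2.153 μm/a
  chloride contribution → 32.93 μm/a
  total first-year rate 35.09 μm/a
Power-law: D(9) = r_corr · 9^0.523
  D(9) = 35.09 × 9^0.523 = 35.09 × 3.156 = 110.7 μm
  Mass loss = 110.7 μm × 7.85 g/cm³ = 869.1 g·m⁻²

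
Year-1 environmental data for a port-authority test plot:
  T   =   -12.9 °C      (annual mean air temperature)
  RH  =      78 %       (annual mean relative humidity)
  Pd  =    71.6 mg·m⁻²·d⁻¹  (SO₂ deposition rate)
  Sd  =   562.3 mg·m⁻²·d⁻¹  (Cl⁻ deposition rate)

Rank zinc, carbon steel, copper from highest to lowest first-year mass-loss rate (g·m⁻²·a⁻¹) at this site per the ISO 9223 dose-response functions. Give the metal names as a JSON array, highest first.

["carbon steel", "zinc", "copper"]

zinc: f(T) = +0.038·(T−10) [T≤10 °C] = -0.8702
  sulphur-dioxide contribution → 1.28 μm/a
  chloride contribution → 0.403 μm/a
  total first-year rate 1.683 μm/a
  mass loss = 1.683 μm/a × 7.14 g/cm³ = 12.01 g·m⁻²·a⁻¹
carbon steel: f(T) = +0.150·(T−10) [T≤10 °C] = -3.4350
  sulphur-dioxide contribution → 2.502 μm/a
  chloride contribution → 40.49 μm/a
  total first-year rate 42.99 μm/a
  mass loss = 42.99 μm/a × 7.85 g/cm³ = 337.5 g·m⁻²·a⁻¹
copper: f(T) = +0.126·(T−10) [T≤10 °C] = -2.8854
  sulphur-dioxide contribution → 0.08955 μm/a
  chloride contribution → 0.4991 μm/a
  total first-year rate 0.5887 μm/a
  mass loss = 0.5887 μm/a × 8.96 g/cm³ = 5.274 g·m⁻²·a⁻¹
Ordering by g·m⁻²·a⁻¹: carbon steel (337) > zinc (12) > copper (5.27)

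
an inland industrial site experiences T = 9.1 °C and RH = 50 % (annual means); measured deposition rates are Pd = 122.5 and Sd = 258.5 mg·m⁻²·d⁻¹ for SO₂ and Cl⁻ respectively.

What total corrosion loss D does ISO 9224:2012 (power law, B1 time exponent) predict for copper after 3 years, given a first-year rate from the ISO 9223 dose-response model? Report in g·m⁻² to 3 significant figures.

copper: temperature factor f = +0.126·(-0.9) = -0.1134
  Pd branch = 0.0053·Pd^0.26·e^(0.059·RH+f) = 0.3156 μm/a
  Sd branch = 0.01025·Sd^0.27·e^(0.036·RH+0.049·T) = 0.434 μm/a
  sum: 0.3156 + 0.434 → r_corr = 0.7496 μm/a
ISO 9224: D(t) = r_corr · t^b with b = 0.667 (copper, B1)
  D(3) = 0.7496 × 3^0.667 = 0.7496 × 2.081 = 1.56 μm
  Mass loss = 1.56 μm × 8.96 g/cm³ = 13.98 g·m⁻²

D(3) = 14.0 g·m⁻²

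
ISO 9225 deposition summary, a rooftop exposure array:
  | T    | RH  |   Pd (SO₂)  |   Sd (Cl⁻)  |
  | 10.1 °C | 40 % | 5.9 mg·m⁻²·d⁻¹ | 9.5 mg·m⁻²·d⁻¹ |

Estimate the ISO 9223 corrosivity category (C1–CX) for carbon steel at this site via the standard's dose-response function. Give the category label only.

carbon steel: temperature factor f = -0.054·(0.1) = -0.0054
  sulphur-dioxide contribution → 9.861 μm/a
  chloride contribution → 2.309 μm/a
  ⇒ r_corr(carbon steel) = 12.17 μm/a
12.2 μm/a falls in (1.3, 25] for carbon steel → category C2

C2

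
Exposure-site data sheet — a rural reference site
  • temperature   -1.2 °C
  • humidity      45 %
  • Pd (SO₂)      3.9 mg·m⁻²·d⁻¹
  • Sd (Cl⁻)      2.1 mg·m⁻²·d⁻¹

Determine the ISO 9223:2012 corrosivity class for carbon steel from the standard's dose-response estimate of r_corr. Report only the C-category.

carbon steel: T≤10 °C ⇒ hinge +0.150·(-1.2−10) = -1.6800
  Pd branch = 1.77·Pd^0.52·e^(0.02·RH+f) = 1.647 μm/a
  Cl⁻ term: 0.102·2.1^0.62·exp(0.033·45+0.04·-1.2) = 0.6799
  sum: 1.647 + 0.6799 → r_corr = 2.326 μm/a
ISO 9223 Table 2 (carbon steel): 1.3 < 2.33 ≤ 25 μm/a ⇒ C2

C2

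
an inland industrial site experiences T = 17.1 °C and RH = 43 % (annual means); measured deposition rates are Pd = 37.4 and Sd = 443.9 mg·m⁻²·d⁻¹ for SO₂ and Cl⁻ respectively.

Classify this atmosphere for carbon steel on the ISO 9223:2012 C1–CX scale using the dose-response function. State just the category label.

C4

carbon steel: temperature factor f = -0.054·(7.1) = -0.3834
  sulphur-dioxide contribution → 18.74 μm/a
  chloride contribution → 36.58 μm/a
  total first-year rate 55.32 μm/a
55.3 μm/a falls in (50, 80] for carbon steel → category C4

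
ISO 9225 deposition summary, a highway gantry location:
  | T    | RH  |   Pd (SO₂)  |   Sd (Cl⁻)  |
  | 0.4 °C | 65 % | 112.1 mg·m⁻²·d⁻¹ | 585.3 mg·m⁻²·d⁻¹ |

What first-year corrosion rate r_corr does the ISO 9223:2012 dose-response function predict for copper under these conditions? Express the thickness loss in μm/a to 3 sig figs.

r_corr = 0.856 μm/a

copper: temperature factor f = +0.126·(-9.6) = -1.2096
  SO₂ term: 0.0053·112.1^0.26·exp(0.059·65-1.2096) = 0.2497
  Cl⁻ term: 0.01025·585.3^0.27·exp(0.036·65+0.049·0.4) = 0.6063
  r_corr = 0.2497 + 0.6063 = 0.856 μm/a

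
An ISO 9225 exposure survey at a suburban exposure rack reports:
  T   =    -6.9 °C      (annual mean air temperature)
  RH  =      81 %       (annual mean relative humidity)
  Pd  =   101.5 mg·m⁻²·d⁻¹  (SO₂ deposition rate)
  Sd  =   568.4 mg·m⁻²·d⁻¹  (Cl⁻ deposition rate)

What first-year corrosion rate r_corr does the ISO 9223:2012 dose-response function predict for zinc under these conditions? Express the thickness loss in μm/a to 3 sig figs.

r_corr = 2.84 μm/a

zinc: T≤10 °C ⇒ hinge +0.038·(-6.9−10) = -0.6422
  SO₂ term: 0.0129·101.5^0.44·exp(0.046·81-0.6422) = 2.151
  Sd branch = 0.0175·Sd^0.57·e^(0.008·RH+0.085·T) = 0.6917 μm/a
  sum: 2.151 + 0.6917 → r_corr = 2.843 μm/a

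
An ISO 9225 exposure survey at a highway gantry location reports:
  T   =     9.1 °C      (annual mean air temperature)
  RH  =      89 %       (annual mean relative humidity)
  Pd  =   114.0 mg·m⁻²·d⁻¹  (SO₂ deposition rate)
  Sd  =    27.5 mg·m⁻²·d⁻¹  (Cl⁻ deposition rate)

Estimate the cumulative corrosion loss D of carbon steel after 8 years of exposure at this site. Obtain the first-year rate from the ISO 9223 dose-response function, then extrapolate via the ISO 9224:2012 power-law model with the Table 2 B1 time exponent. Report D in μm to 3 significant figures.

carbon steel: temperature factor f = +0.150·(-0.9) = -0.1350
  SO₂ term: 1.77·114.0^0.52·exp(0.02·89-0.1350) = 107.6
  Cl⁻ term: 0.102·27.5^0.62·exp(0.033·89+0.04·9.1) = 21.61
  r_corr = 107.6 + 21.61 = 129.2 μm/a
Power-law: D(8) = r_corr · 8^0.523
  D(8) = 129.2 × 8^0.523 = 129.2 × 2.967 = 383.5 μm

D(8) = 383 μm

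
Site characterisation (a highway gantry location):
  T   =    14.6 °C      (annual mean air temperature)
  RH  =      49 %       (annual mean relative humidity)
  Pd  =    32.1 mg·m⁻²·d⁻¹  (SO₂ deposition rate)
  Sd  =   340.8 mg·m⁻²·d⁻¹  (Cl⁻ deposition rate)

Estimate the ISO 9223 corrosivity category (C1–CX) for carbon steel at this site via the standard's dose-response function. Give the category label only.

carbon steel: f(T) = -0.054·(T−10) [T>10 °C] = -0.2484
  sulphur-dioxide contribution → 22.34 μm/a
  chloride contribution → 34.25 μm/a
  ⇒ r_corr(carbon steel) = 56.59 μm/a
ISO 9223 Table 2 (carbon steel): 50 < 56.6 ≤ 80 μm/a ⇒ C4

C4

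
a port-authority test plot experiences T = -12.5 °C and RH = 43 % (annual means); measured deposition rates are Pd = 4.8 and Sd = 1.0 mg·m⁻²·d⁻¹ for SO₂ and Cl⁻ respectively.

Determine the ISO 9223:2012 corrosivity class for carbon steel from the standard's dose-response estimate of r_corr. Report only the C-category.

carbon steel: T≤10 °C ⇒ hinge +0.150·(-12.5−10) = -3.3750
  sulphur-dioxide contribution → 0.3236 μm/a
  chloride contribution → 0.2557 μm/a
  ⇒ r_corr(carbon steel) = 0.5793 μm/a
ISO 9223 Table 2 (carbon steel): 0 < 0.579 ≤ 1.3 μm/a ⇒ C1

C1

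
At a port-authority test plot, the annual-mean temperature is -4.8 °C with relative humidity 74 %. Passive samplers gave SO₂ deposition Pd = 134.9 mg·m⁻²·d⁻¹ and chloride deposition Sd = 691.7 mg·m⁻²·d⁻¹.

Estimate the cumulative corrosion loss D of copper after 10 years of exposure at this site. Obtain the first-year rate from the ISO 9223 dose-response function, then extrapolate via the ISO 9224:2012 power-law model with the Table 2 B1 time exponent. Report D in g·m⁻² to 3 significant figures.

copper: temperature factor f = +0.126·(-14.8) = -1.8648
  SO₂ term: 0.0053·134.9^0.26·exp(0.059·74-1.8648) = 0.2314
  Cl⁻ term: 0.01025·691.7^0.27·exp(0.036·74+0.049·-4.8) = 0.6797
  sum: 0.2314 + 0.6797 → r_corr = 0.9111 μm/a
Power-law: D(10) = r_corr · 10^0.667
  D(10) = 0.9111 × 10^0.667 = 0.9111 × 4.645 = 4.232 μm
  Mass loss = 4.232 μm × 8.96 g/cm³ = 37.92 g·m⁻²

D(10) = 37.9 g·m⁻²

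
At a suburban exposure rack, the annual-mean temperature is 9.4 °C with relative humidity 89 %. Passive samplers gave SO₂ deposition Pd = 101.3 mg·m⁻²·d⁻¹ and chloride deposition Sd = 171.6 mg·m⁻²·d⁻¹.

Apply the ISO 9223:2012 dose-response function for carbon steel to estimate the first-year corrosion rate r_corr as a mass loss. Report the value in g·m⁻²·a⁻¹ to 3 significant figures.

r_corr = 1.37e+03 g·m⁻²·a⁻¹

carbon steel: temperature factor f = +0.150·(-0.6) = -0.0900
  SO₂ term: 1.77·101.3^0.52·exp(0.02·89-0.0900) = 105.9
  Cl⁻ term: 0.102·171.6^0.62·exp(0.033·89+0.04·9.4) = 68.05
  r_corr = 105.9 + 68.05 = 173.9 μm/a
Convert to mass loss: 173.9 μm/a × 7.85 g/cm³ = 1365 g·m⁻²·a⁻¹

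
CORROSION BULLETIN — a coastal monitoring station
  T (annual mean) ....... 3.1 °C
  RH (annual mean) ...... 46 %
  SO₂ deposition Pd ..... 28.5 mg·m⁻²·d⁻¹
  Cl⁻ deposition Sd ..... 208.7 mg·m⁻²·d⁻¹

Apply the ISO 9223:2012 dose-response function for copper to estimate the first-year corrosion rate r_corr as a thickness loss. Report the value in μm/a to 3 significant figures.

r_corr = 0.344 μm/a

copper: temperature factor f = +0.126·(-6.9) = -0.8694
  SO₂ term: 0.0053·28.5^0.26·exp(0.059·46-0.8694) = 0.0801
  Sd branch = 0.01025·Sd^0.27·e^(0.036·RH+0.049·T) = 0.2643 μm/a
  r_corr = 0.0801 + 0.2643 = 0.3444 μm/a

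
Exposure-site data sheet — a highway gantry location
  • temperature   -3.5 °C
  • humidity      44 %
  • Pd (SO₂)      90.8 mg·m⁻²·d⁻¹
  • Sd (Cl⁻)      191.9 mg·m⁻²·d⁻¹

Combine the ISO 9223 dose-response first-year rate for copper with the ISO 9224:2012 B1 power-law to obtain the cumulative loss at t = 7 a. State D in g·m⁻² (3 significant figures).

copper: f(T) = +0.126·(T−10) [T≤10 °C] = -1.7010
  SO₂ term: 0.0053·90.8^0.26·exp(0.059·44-1.7010) = 0.04189
  Cl⁻ term: 0.01025·191.9^0.27·exp(0.036·44+0.049·-3.5) = 0.174
  sum: 0.04189 + 0.174 → r_corr = 0.2159 μm/a
Power-law: D(7) = r_corr · 7^0.667
  D(7) = 0.2159 × 7^0.667 = 0.2159 × 3.662 = 0.7906 μm
  Mass loss = 0.7906 μm × 8.96 g/cm³ = 7.084 g·m⁻²

D(7) = 7.08 g·m⁻²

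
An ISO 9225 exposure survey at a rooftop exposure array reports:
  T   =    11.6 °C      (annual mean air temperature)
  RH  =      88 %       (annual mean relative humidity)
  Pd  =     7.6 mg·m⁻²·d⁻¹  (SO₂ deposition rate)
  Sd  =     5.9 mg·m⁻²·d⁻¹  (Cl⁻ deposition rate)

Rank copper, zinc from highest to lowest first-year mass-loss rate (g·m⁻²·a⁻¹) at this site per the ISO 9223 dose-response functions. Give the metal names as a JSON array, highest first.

copper: f(T) = -0.080·(T−10) [T>10 °C] = -0.1280
  Pd branch = 0.0053·Pd^0.26·e^(0.059·RH+f) = 1.421 μm/a
  Cl⁻ term: 0.01025·5.9^0.27·exp(0.036·88+0.049·11.6) = 0.6943
  sum: 1.421 + 0.6943 → r_corr = 2.115 μm/a
  mass loss = 2.115 μm/a × 8.96 g/cm³ = 18.95 g·m⁻²·a⁻¹
zinc: T>10 °C ⇒ hinge -0.071·(11.6−10) = -0.1136
  SO₂ term: 0.0129·7.6^0.44·exp(0.046·88-0.1136) = 1.61
  Sd branch = 0.0175·Sd^0.57·e^(0.008·RH+0.085·T) = 0.2608 μm/a
  r_corr = 1.61 + 0.2608 = 1.871 μm/a
  mass loss = 1.871 μm/a × 7.14 g/cm³ = 13.36 g·m⁻²·a⁻¹
Ordering by g·m⁻²·a⁻¹: copper (19) > zinc (13.4)

["copper", "zinc"]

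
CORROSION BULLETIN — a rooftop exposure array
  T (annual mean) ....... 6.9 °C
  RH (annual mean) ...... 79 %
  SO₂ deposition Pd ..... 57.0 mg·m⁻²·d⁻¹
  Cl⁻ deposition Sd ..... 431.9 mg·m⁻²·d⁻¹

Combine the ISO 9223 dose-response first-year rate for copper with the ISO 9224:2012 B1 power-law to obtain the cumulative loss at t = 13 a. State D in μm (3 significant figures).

copper: f(T) = +0.126·(T−10) [T≤10 °C] = -0.3906
  Pd branch = 0.0053·Pd^0.26·e^(0.059·RH+f) = 1.085 μm/a
  Sd branch = 0.01025·Sd^0.27·e^(0.036·RH+0.049·T) = 1.271 μm/a
  sum: 1.085 + 1.271 → r_corr = 2.356 μm/a
Power-law: D(13) = r_corr · 13^0.667
  D(13) = 2.356 × 13^0.667 = 2.356 × 5.534 = 13.04 μm

D(13) = 13.0 μm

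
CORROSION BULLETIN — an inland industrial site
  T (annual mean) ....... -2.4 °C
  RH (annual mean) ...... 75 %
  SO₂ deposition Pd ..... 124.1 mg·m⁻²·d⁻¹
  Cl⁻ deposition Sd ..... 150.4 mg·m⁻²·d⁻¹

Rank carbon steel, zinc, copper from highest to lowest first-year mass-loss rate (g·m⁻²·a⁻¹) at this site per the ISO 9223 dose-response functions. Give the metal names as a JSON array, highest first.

carbon steel: T≤10 °C ⇒ hinge +0.150·(-2.4−10) = -1.8600
  Pd branch = 1.77·Pd^0.52·e^(0.02·RH+f) = 15.15 μm/a
  Cl⁻ term: 0.102·150.4^0.62·exp(0.033·75+0.04·-2.4) = 24.64
  sum: 15.15 + 24.64 → r_corr = 39.79 μm/a
  mass loss = 39.79 μm/a × 7.85 g/cm³ = 312.4 g·m⁻²·a⁻¹
zinc: temperature factor f = +0.038·(-12.4) = -0.4712
  SO₂ term: 0.0129·124.1^0.44·exp(0.046·75-0.4712) = 2.116
  Sd branch = 0.0175·Sd^0.57·e^(0.008·RH+0.085·T) = 0.4529 μm/a
  sum: 2.116 + 0.4529 → r_corr = 2.569 μm/a
  mass loss = 2.569 μm/a × 7.14 g/cm³ = 18.34 g·m⁻²·a⁻¹
copper: T≤10 °C ⇒ hinge +0.126·(-2.4−10) = -1.5624
  Pd branch = 0.0053·Pd^0.26·e^(0.059·RH+f) = 0.325 μm/a
  Cl⁻ term: 0.01025·150.4^0.27·exp(0.036·75+0.049·-2.4) = 0.5249
  r_corr = 0.325 + 0.5249 = 0.8499 μm/a
  mass loss = 0.8499 μm/a × 8.96 g/cm³ = 7.615 g·m⁻²·a⁻¹
Ordering by g·m⁻²·a⁻¹: carbon steel (312) > zinc (18.3) > copper (7.62)

["carbon steel", "zinc", "copper"]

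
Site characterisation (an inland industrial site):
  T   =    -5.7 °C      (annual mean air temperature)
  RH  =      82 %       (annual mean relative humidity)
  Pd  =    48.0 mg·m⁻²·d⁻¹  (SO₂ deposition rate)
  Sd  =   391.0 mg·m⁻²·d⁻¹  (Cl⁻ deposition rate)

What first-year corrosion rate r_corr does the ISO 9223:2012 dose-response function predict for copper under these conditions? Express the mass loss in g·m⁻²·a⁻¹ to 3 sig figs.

r_corr = 8.93 g·m⁻²·a⁻¹

copper: temperature factor f = +0.126·(-15.7) = -1.9782
  Pd branch = 0.0053·Pd^0.26·e^(0.059·RH+f) = 0.2532 μm/a
  Cl⁻ term: 0.01025·391.0^0.27·exp(0.036·82+0.049·-5.7) = 0.7436
  r_corr = 0.2532 + 0.7436 = 0.9968 μm/a
Convert to mass loss: 0.9968 μm/a × 8.96 g/cm³ = 8.931 g·m⁻²·a⁻¹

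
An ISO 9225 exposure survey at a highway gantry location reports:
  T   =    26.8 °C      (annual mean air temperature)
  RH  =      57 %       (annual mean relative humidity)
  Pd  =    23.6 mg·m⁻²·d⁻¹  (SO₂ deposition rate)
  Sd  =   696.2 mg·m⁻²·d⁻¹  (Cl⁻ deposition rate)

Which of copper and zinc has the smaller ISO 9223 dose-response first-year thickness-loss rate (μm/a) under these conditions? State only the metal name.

copper: T>10 °C ⇒ hinge -0.080·(26.8−10) = -1.3440
  sulphur-dioxide contribution → 0.0908 μm/a
  chloride contribution → 1.737 μm/a
  total first-year rate 1.828 μm/a
zinc: T>10 °C ⇒ hinge -0.071·(26.8−10) = -1.1928
  sulphur-dioxide contribution → 0.2165 μm/a
  chloride contribution → 11.24 μm/a
  total first-year rate 11.46 μm/a
Ordering by μm/a: zinc (11.5) > copper (1.83)

copper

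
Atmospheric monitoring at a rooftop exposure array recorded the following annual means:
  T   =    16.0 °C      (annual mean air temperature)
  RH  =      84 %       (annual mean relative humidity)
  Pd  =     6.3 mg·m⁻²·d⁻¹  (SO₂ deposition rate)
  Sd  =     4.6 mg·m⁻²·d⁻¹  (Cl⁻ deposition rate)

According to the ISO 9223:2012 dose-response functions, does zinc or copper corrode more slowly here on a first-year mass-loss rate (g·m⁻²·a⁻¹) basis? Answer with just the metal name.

zinc: T>10 °C ⇒ hinge -0.071·(16.0−10) = -0.4260
  SO₂ term: 0.0129·6.3^0.44·exp(0.046·84-0.4260) = 0.9024
  Sd branch = 0.0175·Sd^0.57·e^(0.008·RH+0.085·T) = 0.3186 μm/a
  sum: 0.9024 + 0.3186 → r_corr = 1.221 μm/a
  mass loss = 1.221 μm/a × 7.14 g/cm³ = 8.718 g·m⁻²·a⁻¹
copper: f(T) = -0.080·(T−10) [T>10 °C] = -0.4800
  SO₂ term: 0.0053·6.3^0.26·exp(0.059·84-0.4800) = 0.7516
  Cl⁻ term: 0.01025·4.6^0.27·exp(0.036·84+0.049·16.0) = 0.6974
  r_corr = 0.7516 + 0.6974 = 1.449 μm/a
  mass loss = 1.449 μm/a × 8.96 g/cm³ = 12.98 g·m⁻²·a⁻¹
Ordering by g·m⁻²·a⁻¹: copper (13) > zinc (8.72)

zinc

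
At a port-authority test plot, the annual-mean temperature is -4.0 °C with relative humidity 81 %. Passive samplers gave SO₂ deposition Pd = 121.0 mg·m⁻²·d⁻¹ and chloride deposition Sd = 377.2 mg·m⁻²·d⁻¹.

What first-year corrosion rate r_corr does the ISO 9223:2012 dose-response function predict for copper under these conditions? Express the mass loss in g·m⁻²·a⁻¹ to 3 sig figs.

r_corr = 10.3 g·m⁻²·a⁻¹

copper: f(T) = +0.126·(T−10) [T≤10 °C] = -1.7640
  SO₂ term: 0.0053·121.0^0.26·exp(0.059·81-1.7640) = 0.376
  Sd branch = 0.01025·Sd^0.27·e^(0.036·RH+0.049·T) = 0.7721 μm/a
  sum: 0.376 + 0.7721 → r_corr = 1.148 μm/a
Convert to mass loss: 1.148 μm/a × 8.96 g/cm³ = 10.29 g·m⁻²·a⁻¹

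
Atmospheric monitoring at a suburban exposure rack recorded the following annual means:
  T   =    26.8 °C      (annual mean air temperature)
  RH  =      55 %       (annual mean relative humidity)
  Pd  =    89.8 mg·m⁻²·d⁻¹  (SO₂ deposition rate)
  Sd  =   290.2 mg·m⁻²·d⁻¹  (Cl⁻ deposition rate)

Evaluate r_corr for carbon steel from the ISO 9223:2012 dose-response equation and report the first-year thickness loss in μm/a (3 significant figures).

carbon steel: f(T) = -0.054·(T−10) [T>10 °C] = -0.9072
  SO₂ term: 1.77·89.8^0.52·exp(0.02·55-0.9072) = 22.25
  Cl⁻ term: 0.102·290.2^0.62·exp(0.033·55+0.04·26.8) = 61.56
  r_corr = 22.25 + 61.56 = 83.81 μm/a

r_corr = 83.8 μm/a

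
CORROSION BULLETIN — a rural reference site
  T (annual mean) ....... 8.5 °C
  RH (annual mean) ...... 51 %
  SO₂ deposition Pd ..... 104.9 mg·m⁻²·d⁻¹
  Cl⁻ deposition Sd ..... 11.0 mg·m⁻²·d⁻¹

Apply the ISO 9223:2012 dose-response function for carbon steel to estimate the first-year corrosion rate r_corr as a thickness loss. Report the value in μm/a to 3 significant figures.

carbon steel: temperature factor f = +0.150·(-1.5) = -0.2250
  sulphur-dioxide contribution → 44.06 μm/a
  chloride contribution → 3.411 μm/a
  total first-year rate 47.47 μm/a

r_corr = 47.5 μm/a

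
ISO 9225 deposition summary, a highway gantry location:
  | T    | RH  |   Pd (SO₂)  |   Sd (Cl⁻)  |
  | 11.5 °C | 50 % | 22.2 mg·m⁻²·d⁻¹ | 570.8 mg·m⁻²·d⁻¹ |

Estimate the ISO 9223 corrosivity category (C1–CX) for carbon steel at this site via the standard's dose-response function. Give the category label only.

carbon steel: temperature factor f = -0.054·(1.5) = -0.0810
  Pd branch = 1.77·Pd^0.52·e^(0.02·RH+f) = 22.24 μm/a
  Cl⁻ term: 0.102·570.8^0.62·exp(0.033·50+0.04·11.5) = 43.05
  r_corr = 22.24 + 43.05 = 65.29 μm/a
Category bounds: 50…80 μm/a bracket r_corr ⇒ C4

C4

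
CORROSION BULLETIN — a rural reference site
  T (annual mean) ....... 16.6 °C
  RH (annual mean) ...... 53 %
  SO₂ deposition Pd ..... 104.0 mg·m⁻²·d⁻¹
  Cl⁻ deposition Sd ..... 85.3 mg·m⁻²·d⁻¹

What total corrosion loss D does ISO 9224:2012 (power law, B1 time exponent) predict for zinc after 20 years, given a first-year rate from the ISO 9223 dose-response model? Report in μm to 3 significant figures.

zinc: f(T) = -0.071·(T−10) [T>10 °C] = -0.4686
  sulphur-dioxide contribution → 0.7135 μm/a
  chloride contribution → 1.382 μm/a
  ⇒ r_corr(zinc) = 2.096 μm/a
Power-law: D(20) = r_corr · 20^0.813
  D(20) = 2.096 × 20^0.813 = 2.096 × 11.42 = 23.94 μm

D(20) = 23.9 μm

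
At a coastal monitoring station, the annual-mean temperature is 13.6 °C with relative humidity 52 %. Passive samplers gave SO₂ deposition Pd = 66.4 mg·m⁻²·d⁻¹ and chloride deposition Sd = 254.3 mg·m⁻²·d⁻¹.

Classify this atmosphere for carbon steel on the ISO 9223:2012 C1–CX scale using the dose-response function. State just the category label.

C4

carbon steel: temperature factor f = -0.054·(3.6) = -0.1944
  sulphur-dioxide contribution → 36.54 μm/a
  chloride contribution → 30.3 μm/a
  ⇒ r_corr(carbon steel) = 66.84 μm/a
Category bounds: 50…80 μm/a bracket r_corr ⇒ C4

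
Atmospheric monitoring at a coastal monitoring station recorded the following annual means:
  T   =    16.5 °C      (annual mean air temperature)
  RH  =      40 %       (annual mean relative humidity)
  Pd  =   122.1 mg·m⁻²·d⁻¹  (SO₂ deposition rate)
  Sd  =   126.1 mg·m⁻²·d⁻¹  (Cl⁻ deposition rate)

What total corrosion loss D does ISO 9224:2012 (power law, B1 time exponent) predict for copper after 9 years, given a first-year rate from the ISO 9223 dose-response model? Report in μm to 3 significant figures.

D(9) = 2.06 μm

copper: f(T) = -0.080·(T−10) [T>10 °C] = -0.5200
  sulphur-dioxide contribution → 0.1164 μm/a
  chloride contribution → 0.3584 μm/a
  total first-year rate 0.4748 μm/a
ISO 9224: D(t) = r_corr · t^b with b = 0.667 (copper, B1)
  D(9) = 0.4748 × 9^0.667 = 0.4748 × 4.33 = 2.056 μm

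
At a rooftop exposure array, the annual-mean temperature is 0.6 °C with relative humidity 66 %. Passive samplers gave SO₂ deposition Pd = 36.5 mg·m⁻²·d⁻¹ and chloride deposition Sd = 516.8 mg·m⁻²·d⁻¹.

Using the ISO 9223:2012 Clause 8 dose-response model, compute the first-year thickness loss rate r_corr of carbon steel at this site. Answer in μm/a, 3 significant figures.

carbon steel: f(T) = +0.150·(T−10) [T≤10 °C] = -1.4100
  sulphur-dioxide contribution → 10.5 μm/a
  chloride contribution → 44.38 μm/a
  ⇒ r_corr(carbon steel) = 54.88 μm/a

r_corr = 54.9 μm/a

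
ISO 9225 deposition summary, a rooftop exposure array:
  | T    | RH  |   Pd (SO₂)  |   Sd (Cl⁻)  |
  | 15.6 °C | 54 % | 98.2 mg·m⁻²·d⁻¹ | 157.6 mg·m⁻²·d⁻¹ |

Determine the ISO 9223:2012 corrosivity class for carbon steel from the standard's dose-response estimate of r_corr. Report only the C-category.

carbon steel: f(T) = -0.054·(T−10) [T>10 °C] = -0.3024
  SO₂ term: 1.77·98.2^0.52·exp(0.02·54-0.3024) = 41.84
  Cl⁻ term: 0.102·157.6^0.62·exp(0.033·54+0.04·15.6) = 26.06
  sum: 41.84 + 26.06 → r_corr = 67.9 μm/a
ISO 9223 Table 2 (carbon steel): 50 < 67.9 ≤ 80 μm/a ⇒ C4

C4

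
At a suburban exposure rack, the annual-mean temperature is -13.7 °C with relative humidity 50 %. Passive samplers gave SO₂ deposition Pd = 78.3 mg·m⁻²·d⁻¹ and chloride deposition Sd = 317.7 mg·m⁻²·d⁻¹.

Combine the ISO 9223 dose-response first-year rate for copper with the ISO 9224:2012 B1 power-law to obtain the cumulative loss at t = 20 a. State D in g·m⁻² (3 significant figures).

D(20) = 11.0 g·m⁻²

copper: f(T) = +0.126·(T−10) [T≤10 °C] = -2.9862
  Pd branch = 0.0053·Pd^0.26·e^(0.059·RH+f) = 0.01588 μm/a
  Sd branch = 0.01025·Sd^0.27·e^(0.036·RH+0.049·T) = 0.1501 μm/a
  sum: 0.01588 + 0.1501 → r_corr = 0.166 μm/a
Long-term exponent b (ISO 9224 Table 2, B1) = 0.667
  D(20) = 0.166 × 20^0.667 = 0.166 × 7.375 = 1.224 μm
  Mass loss = 1.224 μm × 8.96 g/cm³ = 10.97 g·m⁻²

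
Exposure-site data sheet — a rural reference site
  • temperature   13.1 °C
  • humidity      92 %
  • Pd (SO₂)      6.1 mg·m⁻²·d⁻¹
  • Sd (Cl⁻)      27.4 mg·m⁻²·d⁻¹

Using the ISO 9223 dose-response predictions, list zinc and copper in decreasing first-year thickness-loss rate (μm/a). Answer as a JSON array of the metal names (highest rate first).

zinc: T>10 °C ⇒ hinge -0.071·(13.1−10) = -0.2201
  SO₂ term: 0.0129·6.1^0.44·exp(0.046·92-0.2201) = 1.579
  Sd branch = 0.0175·Sd^0.57·e^(0.008·RH+0.085·T) = 0.7341 μm/a
  sum: 1.579 + 0.7341 → r_corr = 2.314 μm/a
copper: f(T) = -0.080·(T−10) [T>10 °C] = -0.2480
  SO₂ term: 0.0053·6.1^0.26·exp(0.059·92-0.2480) = 1.507
  Cl⁻ term: 0.01025·27.4^0.27·exp(0.036·92+0.049·13.1) = 1.306
  r_corr = 1.507 + 1.306 = 2.813 μm/a
Ordering by μm/a: copper (2.81) > zinc (2.31)

["copper", "zinc"]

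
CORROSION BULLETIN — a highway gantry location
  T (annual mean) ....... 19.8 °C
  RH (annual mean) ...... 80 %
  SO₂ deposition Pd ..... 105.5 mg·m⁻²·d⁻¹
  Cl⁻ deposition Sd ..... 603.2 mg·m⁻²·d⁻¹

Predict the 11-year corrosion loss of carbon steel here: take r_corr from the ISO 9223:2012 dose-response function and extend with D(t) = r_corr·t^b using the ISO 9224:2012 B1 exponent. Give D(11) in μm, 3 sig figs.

D(11) = 790 μm

carbon steel: T>10 °C ⇒ hinge -0.054·(19.8−10) = -0.5292
  SO₂ term: 1.77·105.5^0.52·exp(0.02·80-0.5292) = 58.22
  Sd branch = 0.102·Sd^0.62·e^(0.033·RH+0.04·T) = 167.1 μm/a
  r_corr = 58.22 + 167.1 = 225.3 μm/a
Long-term exponent b (ISO 9224 Table 2, B1) = 0.523
  D(11) = 225.3 × 11^0.523 = 225.3 × 3.505 = 789.7 μm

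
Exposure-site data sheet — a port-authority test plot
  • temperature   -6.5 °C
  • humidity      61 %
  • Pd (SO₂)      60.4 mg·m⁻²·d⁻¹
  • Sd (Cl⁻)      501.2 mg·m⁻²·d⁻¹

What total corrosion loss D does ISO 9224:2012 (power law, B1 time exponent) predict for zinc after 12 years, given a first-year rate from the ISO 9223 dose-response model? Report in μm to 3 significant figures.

zinc: f(T) = +0.038·(T−10) [T≤10 °C] = -0.6270
  Pd branch = 0.0129·Pd^0.44·e^(0.046·RH+f) = 0.6927 μm/a
  Sd branch = 0.0175·Sd^0.57·e^(0.008·RH+0.085·T) = 0.5676 μm/a
  sum: 0.6927 + 0.5676 → r_corr = 1.26 μm/a
Long-term exponent b (ISO 9224 Table 2, B1) = 0.813
  D(12) = 1.26 × 12^0.813 = 1.26 × 7.54 = 9.503 μm

D(12) = 9.50 μm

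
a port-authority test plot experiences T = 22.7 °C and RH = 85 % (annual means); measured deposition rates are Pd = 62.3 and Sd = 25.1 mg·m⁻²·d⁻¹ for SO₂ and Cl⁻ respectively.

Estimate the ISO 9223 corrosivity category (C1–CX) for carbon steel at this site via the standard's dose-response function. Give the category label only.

carbon steel: T>10 °C ⇒ hinge -0.054·(22.7−10) = -0.6858
  Pd branch = 1.77·Pd^0.52·e^(0.02·RH+f) = 41.84 μm/a
  Sd branch = 0.102·Sd^0.62·e^(0.033·RH+0.04·T) = 30.83 μm/a
  sum: 41.84 + 30.83 → r_corr = 72.66 μm/a
72.7 μm/a falls in (50, 80] for carbon steel → category C4

C4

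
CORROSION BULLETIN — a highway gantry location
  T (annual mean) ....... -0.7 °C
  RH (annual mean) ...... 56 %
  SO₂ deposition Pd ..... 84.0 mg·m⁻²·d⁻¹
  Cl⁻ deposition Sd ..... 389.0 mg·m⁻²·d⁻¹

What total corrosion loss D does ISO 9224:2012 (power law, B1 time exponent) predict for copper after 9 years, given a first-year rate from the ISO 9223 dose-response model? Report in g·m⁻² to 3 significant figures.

D(9) = 19.0 g·m⁻²

copper: T≤10 °C ⇒ hinge +0.126·(-0.7−10) = -1.3482
  SO₂ term: 0.0053·84.0^0.26·exp(0.059·56-1.3482) = 0.1186
  Sd branch = 0.01025·Sd^0.27·e^(0.036·RH+0.049·T) = 0.3721 μm/a
  r_corr = 0.1186 + 0.3721 = 0.4907 μm/a
Power-law: D(9) = r_corr · 9^0.667
  D(9) = 0.4907 × 9^0.667 = 0.4907 × 4.33 = 2.125 μm
  Mass loss = 2.125 μm × 8.96 g/cm³ = 19.04 g·m⁻²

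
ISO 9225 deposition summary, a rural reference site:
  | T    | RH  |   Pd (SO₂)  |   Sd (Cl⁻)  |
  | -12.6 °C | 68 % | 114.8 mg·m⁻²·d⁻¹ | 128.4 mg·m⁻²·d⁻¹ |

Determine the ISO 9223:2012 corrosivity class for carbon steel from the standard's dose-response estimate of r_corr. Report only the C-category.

carbon steel: f(T) = +0.150·(T−10) [T≤10 °C] = -3.3900
  Pd branch = 1.77·Pd^0.52·e^(0.02·RH+f) = 2.739 μm/a
  Cl⁻ term: 0.102·128.4^0.62·exp(0.033·68+0.04·-12.6) = 11.79
  r_corr = 2.739 + 11.79 = 14.53 μm/a
14.5 μm/a falls in (1.3, 25] for carbon steel → category C2

C2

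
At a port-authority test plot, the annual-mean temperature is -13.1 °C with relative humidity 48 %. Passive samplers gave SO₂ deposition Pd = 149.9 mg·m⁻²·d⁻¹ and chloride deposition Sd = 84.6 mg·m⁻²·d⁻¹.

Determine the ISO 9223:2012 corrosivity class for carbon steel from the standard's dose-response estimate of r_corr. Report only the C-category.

C2

carbon steel: T≤10 °C ⇒ hinge +0.150·(-13.1−10) = -3.4650
  Pd branch = 1.77·Pd^0.52·e^(0.02·RH+f) = 1.957 μm/a
  Cl⁻ term: 0.102·84.6^0.62·exp(0.033·48+0.04·-13.1) = 4.612
  sum: 1.957 + 4.612 → r_corr = 6.569 μm/a
6.57 μm/a falls in (1.3, 25] for carbon steel → category C2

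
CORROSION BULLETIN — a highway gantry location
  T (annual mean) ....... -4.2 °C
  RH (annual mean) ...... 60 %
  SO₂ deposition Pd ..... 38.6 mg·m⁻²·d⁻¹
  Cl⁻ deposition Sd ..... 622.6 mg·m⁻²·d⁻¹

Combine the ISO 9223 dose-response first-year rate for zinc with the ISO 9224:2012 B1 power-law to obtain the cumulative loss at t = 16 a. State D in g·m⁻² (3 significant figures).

D(16) = 93.0 g·m⁻²

zinc: f(T) = +0.038·(T−10) [T≤10 °C] = -0.5396
  Pd branch = 0.0129·Pd^0.44·e^(0.046·RH+f) = 0.5929 μm/a
  Sd branch = 0.0175·Sd^0.57·e^(0.008·RH+0.085·T) = 0.7747 μm/a
  r_corr = 0.5929 + 0.7747 = 1.368 μm/a
Long-term exponent b (ISO 9224 Table 2, B1) = 0.813
  D(16) = 1.368 × 16^0.813 = 1.368 × 9.527 = 13.03 μm
  Mass loss = 13.03 μm × 7.14 g/cm³ = 93.03 g·m⁻²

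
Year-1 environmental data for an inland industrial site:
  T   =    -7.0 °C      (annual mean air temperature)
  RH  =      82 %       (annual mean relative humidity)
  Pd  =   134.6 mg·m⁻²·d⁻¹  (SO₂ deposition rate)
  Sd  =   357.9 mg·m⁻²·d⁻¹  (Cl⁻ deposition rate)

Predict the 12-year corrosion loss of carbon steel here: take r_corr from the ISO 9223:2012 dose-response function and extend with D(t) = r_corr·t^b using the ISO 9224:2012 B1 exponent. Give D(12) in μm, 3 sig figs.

D(12) = 196 μm

carbon steel: f(T) = +0.150·(T−10) [T≤10 °C] = -2.5500
  sulphur-dioxide contribution → 9.117 μm/a
  chloride contribution → 44.21 μm/a
  total first-year rate 53.33 μm/a
ISO 9224: D(t) = r_corr · t^b with b = 0.523 (carbon steel, B1)
  D(12) = 53.33 × 12^0.523 = 53.33 × 3.668 = 195.6 μm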